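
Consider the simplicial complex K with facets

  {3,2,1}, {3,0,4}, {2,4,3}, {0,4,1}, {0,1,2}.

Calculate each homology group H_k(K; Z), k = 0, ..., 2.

H_0 = Z,  H_1 = Z,  H_2 = 0.

Fix the vertex order 0 < 1 < 2 < 3 < 4 and write every simplex with vertices in increasing order. Then dim K = 2 and the simplices of K are:

  0-simplices (5): [0], [1], [2], [3], [4]
  1-simplices (10): [0,1], [0,2], [0,3], [0,4], [1,2], [1,3], [1,4], [2,3], [2,4], [3,4]
  2-simplices (5): [0,1,2], [0,1,4], [0,3,4], [1,2,3], [2,3,4]

Hence C_0 ≅ Z^5, C_1 ≅ Z^10, C_2 ≅ Z^5.

The boundary map ∂_1: C_1 → C_0 sends each edge [p,q] (with p < q) to q − p. For instance
  ∂[0,4] = [4] − [0].
This gives a 5×10 integer matrix of rank 4; reducing to Smith normal form yields diagonal entries (1,1,1,1).

Boundary ∂_2: C_2 → C_1 sends each 2-simplex [p,q,r] to [q,r] − [p,r] + [p,q]. For instance
  ∂[0,1,2] = [1,2] − [0,2] + [0,1],
  ∂[0,3,4] = [3,4] − [0,4] + [0,3].
The 10×5 boundary matrix has rank 5 and Smith normal form diag(1,1,1,1,1).

Now H_k = ker ∂_k / im ∂_{k+1}, so:

  H_0: rank C_0 − rank ∂_1 = 5 − 4 = 1, and the invariant factors of ∂_1 are all 1, so H_0 ≅ Z.
  H_1: rank ker ∂_1 − rank ∂_2 = (10 − 4) − 5 = 1, and the invariant factors of ∂_2 are all 1, so H_1 ≅ Z.
  H_2: rank ker ∂_2 − rank ∂_3 = (5 − 5) − 0 = 0, and there is no ∂_3, so H_2 ≅ 0.

As a check, the Euler characteristic is 5 − 10 + 5 = 0, which agrees with 1 − 1 + 0 = 0.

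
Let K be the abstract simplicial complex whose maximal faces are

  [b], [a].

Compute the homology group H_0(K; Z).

H_0 = Z^2.

Take the total order a < b on the vertex set. Then K (dimension 0) consists of the simplices:

  0-simplices (2): a, b

Hence C_0 ≅ Z^2.

Computing H_k = (kernel of ∂_k) / (image of ∂_{k+1}):

  H_0: rank C_0 − rank ∂_1 = 2 − 0 = 2, and there is no ∂_1, so H_0 = Z^2.

(K is a triangulation of a set of 2 points.)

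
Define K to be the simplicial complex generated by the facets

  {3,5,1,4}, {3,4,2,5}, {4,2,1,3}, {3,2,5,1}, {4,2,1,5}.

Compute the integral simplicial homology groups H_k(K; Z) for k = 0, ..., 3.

We work with the vertex ordering 1 < 2 < 3 < 4 < 5. The simplices of K, each written with vertices in increasing order, are:

  0-simplices (5): [1], [2], [3], [4], [5]
  1-simplices (10): [1,2], [1,3], [1,4], [1,5], [2,3], [2,4], [2,5], [3,4], [3,5], [4,5]
  2-simplices (10): [1,2,3], [1,2,4], [1,2,5], [1,3,4], [1,3,5], [1,4,5], [2,3,4], [2,3,5], [2,4,5], [3,4,5]
  3-simplices (5): [1,2,3,4], [1,2,3,5], [1,2,4,5], [1,3,4,5], [2,3,4,5]

Hence C_0 ≅ Z^5, C_1 ≅ Z^10, C_2 ≅ Z^10, C_3 ≅ Z^5.

Boundary ∂_1: C_1 → C_0 sends each edge [p,q] (with p < q) to q − p.
This gives a 5×10 integer matrix of rank 4; reducing to Smith normal form yields diagonal entries (1,1,1,1).

The boundary map ∂_2: C_2 → C_1 maps a triangle to the signed sum of its edges. For instance
  ∂[1,4,5] = [4,5] − [1,5] + [1,4],
  ∂[1,2,3] = [2,3] − [1,3] + [1,2].
The resulting 10×10 matrix has rank 6, and its Smith normal form has invariant factors (1,1,1,1,1,1).

∂_3: C_3 → C_2 sends each 3-simplex σ to the alternating sum Σ_i (−1)^i (σ with its i-th vertex removed). For instance
  ∂[1,2,3,5] = [2,3,5] − [1,3,5] + [1,2,5] − [1,2,3],
  ∂[1,3,4,5] = [3,4,5] − [1,4,5] + [1,3,5] − [1,3,4].
As a 10×5 matrix over Z this has rank 4, with invariant factors (1,1,1,1).

Computing H_k = (kernel of ∂_k) / (image of ∂_{k+1}):

  H_0: rank C_0 − rank ∂_1 = 5 − 4 = 1, and the invariant factors of ∂_1 are all 1, so H_0 = Z.
  H_1: rank ker ∂_1 − rank ∂_2 = (10 − 4) − 6 = 0, and the invariant factors of ∂_2 are all 1, so H_1 = 0.
  H_2: rank ker ∂_2 − rank ∂_3 = (10 − 6) − 4 = 0, and the invariant factors of ∂_3 are all 1, so H_2 = 0.
  H_3: rank ker ∂_3 − rank ∂_4 = (5 − 4) − 0 = 1, and there is no ∂_4, so H_3 = Z.

As a check, the Euler characteristic is 5 − 10 + 10 − 5 = 0, which agrees with 1 − 0 + 0 − 1 = 0.
(K is a triangulation of the 3-sphere S^3.)

H_0 ≅ Z,  H_1 = 0,  H_2 = 0,  H_3 ≅ Z.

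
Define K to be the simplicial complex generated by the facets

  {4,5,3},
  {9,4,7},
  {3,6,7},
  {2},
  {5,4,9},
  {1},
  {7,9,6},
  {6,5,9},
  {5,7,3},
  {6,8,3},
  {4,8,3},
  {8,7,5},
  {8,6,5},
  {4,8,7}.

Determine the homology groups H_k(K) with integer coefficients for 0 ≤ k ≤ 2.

H_0 = Z^3,  H_1 = Z_2,  H_2 = 0.

Fix the vertex order 1 < 2 < 3 < 4 < 5 < 6 < 7 < 8 < 9 and write every simplex with vertices in increasing order. Then dim K = 2 and the simplices of K are:

  0-simplices (9): [1], [2], [3], [4], [5], [6], [7], [8], [9]
  1-simplices (18): [3,4], [3,5], [3,6], [3,7], [3,8], [4,5], [4,7], [4,8], [4,9], [5,6], [5,7], [5,8], [5,9], [6,7], [6,8], [6,9], [7,8], [7,9]
  2-simplices (12): [3,4,5], [3,4,8], [3,5,7], [3,6,7], [3,6,8], [4,5,9], [4,7,8], [4,7,9], [5,6,8], [5,6,9], [5,7,8], [6,7,9]

Hence C_0 ≅ Z^9, C_1 ≅ Z^18, C_2 ≅ Z^12.

The boundary map ∂_1: C_1 → C_0 sends each edge [p,q] (with p < q) to q − p. For instance
  ∂[3,5] = [5] − [3].
The resulting 9×18 matrix has rank 6, and its Smith normal form has invariant factors (1,1,1,1,1,1).

∂_2: C_2 → C_1 maps a triangle to the signed sum of its edges. For instance
  ∂[3,5,7] = [5,7] − [3,7] + [3,5],
  ∂[4,5,9] = [5,9] − [4,9] + [4,5].
This gives a 18×12 integer matrix of rank 12; reducing to Smith normal form yields diagonal entries (1,1,1,1,1,1,1,1,1,1,1,2).

Reading off H_k = ker ∂_k / im ∂_{k+1}:

  H_0: rank C_0 − rank ∂_1 = 9 − 6 = 3, and the invariant factors of ∂_1 are all 1, so H_0 ≅ Z^3.
  H_1: rank ker ∂_1 − rank ∂_2 = (18 − 6) − 12 = 0, and ∂_2 has invariant factor 2 > 1, so H_1 ≅ Z_2.
  H_2: rank ker ∂_2 − rank ∂_3 = (12 − 12) − 0 = 0, and there is no ∂_3, so H_2 ≅ 0.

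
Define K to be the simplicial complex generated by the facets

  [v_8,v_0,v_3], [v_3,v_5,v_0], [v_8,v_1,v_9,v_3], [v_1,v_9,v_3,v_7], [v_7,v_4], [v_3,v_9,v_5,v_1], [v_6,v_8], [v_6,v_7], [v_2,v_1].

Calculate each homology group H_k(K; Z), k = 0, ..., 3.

Fix the vertex order v_0 < v_1 < v_2 < v_3 < v_4 < v_5 < v_6 < v_7 < v_8 < v_9 and write every simplex with vertices in increasing order. Then dim K = 3 and the simplices of K are:

  0-simplices (10): [v_0], [v_1], [v_2], [v_3], [v_4], [v_5], [v_6], [v_7], [v_8], [v_9]
  1-simplices (19): (19 of them)
  2-simplices (12): (12 of them)
  3-simplices (3): [v_1,v_3,v_5,v_9], [v_1,v_3,v_7,v_9], [v_1,v_3,v_8,v_9]

giving chain groups C_0 ≅ Z^10, C_1 ≅ Z^19, C_2 ≅ Z^12, C_3 ≅ Z^3.

∂_1: C_1 → C_0 is given by ∂[p,q] = [q] − [p]. For instance
  ∂[v_0,v_5] = [v_5] − [v_0].
As a 10×19 matrix over Z this has rank 9, with invariant factors (1,1,1,1,1,1,1,1,1).

Boundary ∂_2: C_2 → C_1 sends each 2-simplex [p,q,r] to [q,r] − [p,r] + [p,q]. For instance
  ∂[v_1,v_7,v_9] = [v_7,v_9] − [v_1,v_9] + [v_1,v_7],
  ∂[v_1,v_3,v_8] = [v_3,v_8] − [v_1,v_8] + [v_1,v_3].
As a 19×12 matrix over Z this has rank 9, with invariant factors (1,1,1,1,1,1,1,1,1).

∂_3: C_3 → C_2 sends each 3-simplex σ to the alternating sum Σ_i (−1)^i (σ with its i-th vertex removed). For instance
  ∂[v_1,v_3,v_7,v_9] = [v_3,v_7,v_9] − [v_1,v_7,v_9] + [v_1,v_3,v_9] − [v_1,v_3,v_7],
  ∂[v_1,v_3,v_8,v_9] = [v_3,v_8,v_9] − [v_1,v_8,v_9] + [v_1,v_3,v_9] − [v_1,v_3,v_8].
The 12×3 boundary matrix has rank 3 and Smith normal form diag(1,1,1).

Now H_k = ker ∂_k / im ∂_{k+1}, so:

  H_0: rank C_0 − rank ∂_1 = 10 − 9 = 1, and the invariant factors of ∂_1 are all 1, so H_0 ≅ Z.
  H_1: rank ker ∂_1 − rank ∂_2 = (19 − 9) − 9 = 1, and the invariant factors of ∂_2 are all 1, so H_1 ≅ Z.
  H_2: rank ker ∂_2 − rank ∂_3 = (12 − 9) − 3 = 0, and the invariant factors of ∂_3 are all 1, so H_2 ≅ 0.
  H_3: rank ker ∂_3 − rank ∂_4 = (3 − 3) − 0 = 0, and there is no ∂_4, so H_3 ≅ 0.

H_0 = Z,  H_1 = Z,  H_2 = 0,  H_3 = 0.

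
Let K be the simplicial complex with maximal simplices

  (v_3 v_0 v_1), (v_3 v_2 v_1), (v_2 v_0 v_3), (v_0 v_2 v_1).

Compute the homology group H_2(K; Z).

H_2 ≅ Z.

Order the vertices as v_0 < v_1 < v_2 < v_3. Listing each simplex with vertices in this order, K has dimension 2 with simplices:

  0-simplices (4): [v_0], [v_1], [v_2], [v_3]
  1-simplices (6): [v_0,v_1], [v_0,v_2], [v_0,v_3], [v_1,v_2], [v_1,v_3], [v_2,v_3]
  2-simplices (4): [v_0,v_1,v_2], [v_0,v_1,v_3], [v_0,v_2,v_3], [v_1,v_2,v_3]

Hence C_0 ≅ Z^4, C_1 ≅ Z^6, C_2 ≅ Z^4.

Boundary ∂_1: C_1 → C_0 is given by ∂[p,q] = [q] − [p]. For instance
  ∂[v_0,v_3] = [v_3] − [v_0].
This gives a 4×6 integer matrix of rank 3; reducing to Smith normal form yields diagonal entries (1,1,1).

Boundary ∂_2: C_2 → C_1 acts by ∂[p,q,r] = [q,r] − [p,r] + [p,q]. For instance
  ∂[v_0,v_2,v_3] = [v_2,v_3] − [v_0,v_3] + [v_0,v_2],
  ∂[v_0,v_1,v_3] = [v_1,v_3] − [v_0,v_3] + [v_0,v_1].
The resulting 6×4 matrix has rank 3, and its Smith normal form has invariant factors (1,1,1).

Reading off H_k = ker ∂_k / im ∂_{k+1}:

  H_2: rank ker ∂_2 − rank ∂_3 = (4 − 3) − 0 = 1, and there is no ∂_3, so H_2 ≅ Z.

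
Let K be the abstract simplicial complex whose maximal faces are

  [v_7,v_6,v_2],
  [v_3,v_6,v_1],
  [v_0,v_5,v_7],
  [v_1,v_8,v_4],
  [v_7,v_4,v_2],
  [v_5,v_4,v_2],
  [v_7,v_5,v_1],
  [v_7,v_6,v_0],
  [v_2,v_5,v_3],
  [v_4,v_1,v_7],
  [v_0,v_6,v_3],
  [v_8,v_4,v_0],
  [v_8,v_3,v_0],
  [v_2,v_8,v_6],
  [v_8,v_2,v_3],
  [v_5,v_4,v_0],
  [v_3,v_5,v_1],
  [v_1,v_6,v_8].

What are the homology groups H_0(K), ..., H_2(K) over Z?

H_0 ≅ Z,  H_1 ≅ Z ⊕ Z/2,  H_2 = 0.

K has 9 vertices, 27 edges, 18 triangles.
rank ∂_0 = 0, rank ∂_1 = 8 ⇒ b_0 = 9 − 0 − 8 = 1; all invariant factors of ∂_1 are 1 so no torsion. So H_0 ≅ Z.
rank ∂_1 = 8, rank ∂_2 = 18 ⇒ b_1 = 27 − 8 − 18 = 1; ∂_2 has invariant factor(s) [2] giving torsion. So H_1 ≅ Z ⊕ Z/2.
rank ∂_2 = 18, rank ∂_3 = 0 ⇒ b_2 = 18 − 18 − 0 = 0. So H_2 ≅ 0.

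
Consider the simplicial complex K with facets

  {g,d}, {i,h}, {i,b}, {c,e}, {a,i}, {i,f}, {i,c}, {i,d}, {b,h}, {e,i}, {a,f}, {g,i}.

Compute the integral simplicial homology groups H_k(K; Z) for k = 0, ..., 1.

H_0 ≅ Z,  H_1 ≅ Z^4.

We work with the vertex ordering a < b < c < d < e < f < g < h < i. The simplices of K, each written with vertices in increasing order, are:

  0-simplices (9): a, b, c, d, e, f, g, h, i
  1-simplices (12): af, ai, bh, bi, ce, ci, dg, di, ei, fi, gi, hi

giving chain groups C_0 ≅ Z^9, C_1 ≅ Z^12.

∂_1: C_1 → C_0 maps an edge to its endpoints' difference, ∂[p,q] = q − p.
The resulting 9×12 matrix has rank 8, and its Smith normal form has invariant factors (1,1,1,1,1,1,1,1).

Reading off H_k = ker ∂_k / im ∂_{k+1}:

  H_0: rank C_0 − rank ∂_1 = 9 − 8 = 1, and the invariant factors of ∂_1 are all 1, so H_0 ≅ Z.
  H_1: rank ker ∂_1 − rank ∂_2 = (12 − 8) − 0 = 4, and there is no ∂_2, so H_1 ≅ Z^4.

As a check, the Euler characteristic is 9 − 12 = -3, which agrees with 1 − 4 = -3.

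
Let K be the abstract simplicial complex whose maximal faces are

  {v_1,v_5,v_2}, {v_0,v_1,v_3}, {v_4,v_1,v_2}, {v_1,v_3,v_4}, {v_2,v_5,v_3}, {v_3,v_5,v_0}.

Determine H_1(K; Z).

H_1 ≅ Z.

Order the vertices as v_0 < v_1 < v_2 < v_3 < v_4 < v_5. Listing each simplex with vertices in this order, K has dimension 2 with simplices:

  0-simplices (6): [v_0], [v_1], [v_2], [v_3], [v_4], [v_5]
  1-simplices (12): [v_0,v_1], [v_0,v_3], [v_0,v_5], [v_1,v_2], [v_1,v_3], [v_1,v_4], [v_1,v_5], [v_2,v_3], [v_2,v_4], [v_2,v_5], [v_3,v_4], [v_3,v_5]
  2-simplices (6): [v_0,v_1,v_3], [v_0,v_3,v_5], [v_1,v_2,v_4], [v_1,v_2,v_5], [v_1,v_3,v_4], [v_2,v_3,v_5]

giving chain groups C_0 ≅ Z^6, C_1 ≅ Z^12, C_2 ≅ Z^6.

∂_1: C_1 → C_0 is given by ∂[p,q] = [q] − [p].
As a 6×12 matrix over Z this has rank 5, with invariant factors (1,1,1,1,1).

Boundary ∂_2: C_2 → C_1 sends each 2-simplex [p,q,r] to [q,r] − [p,r] + [p,q]. For instance
  ∂[v_0,v_3,v_5] = [v_3,v_5] − [v_0,v_5] + [v_0,v_3],
  ∂[v_2,v_3,v_5] = [v_3,v_5] − [v_2,v_5] + [v_2,v_3].
This gives a 12×6 integer matrix of rank 6; reducing to Smith normal form yields diagonal entries (1,1,1,1,1,1).

Reading off H_k = ker ∂_k / im ∂_{k+1}:

  H_1: rank ker ∂_1 − rank ∂_2 = (12 − 5) − 6 = 1, and the invariant factors of ∂_2 are all 1, so H_1 = Z.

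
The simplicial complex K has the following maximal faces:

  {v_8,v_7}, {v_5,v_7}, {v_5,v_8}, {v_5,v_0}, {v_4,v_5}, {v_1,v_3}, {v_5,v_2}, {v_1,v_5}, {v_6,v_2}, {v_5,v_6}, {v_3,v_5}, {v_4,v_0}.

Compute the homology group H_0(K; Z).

Fix the vertex order v_0 < v_1 < v_2 < v_3 < v_4 < v_5 < v_6 < v_7 < v_8 and write every simplex with vertices in increasing order. Then dim K = 1 and the simplices of K are:

  0-simplices (9): [v_0], [v_1], [v_2], [v_3], [v_4], [v_5], [v_6], [v_7], [v_8]
  1-simplices (12): [v_0,v_4], [v_0,v_5], [v_1,v_3], [v_1,v_5], [v_2,v_5], [v_2,v_6], [v_3,v_5], [v_4,v_5], [v_5,v_6], [v_5,v_7], [v_5,v_8], [v_7,v_8]

Hence C_0 ≅ Z^9, C_1 ≅ Z^12.

∂_1: C_1 → C_0 sends each edge [p,q] (with p < q) to q − p.
The resulting 9×12 matrix has rank 8, and its Smith normal form has invariant factors (1,1,1,1,1,1,1,1).

From H_k ≅ ker(∂_k) / im(∂_{k+1}) we obtain:

  H_0: rank C_0 − rank ∂_1 = 9 − 8 = 1, and the invariant factors of ∂_1 are all 1, so H_0 = Z.

H_0 = Z.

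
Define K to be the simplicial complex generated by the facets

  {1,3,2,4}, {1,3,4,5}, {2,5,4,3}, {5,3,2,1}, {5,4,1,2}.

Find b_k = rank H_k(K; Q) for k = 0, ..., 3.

Order the vertices as 1 < 2 < 3 < 4 < 5. Listing each simplex with vertices in this order, K has dimension 3 with simplices:

  0-simplices (5): [1], [2], [3], [4], [5]
  1-simplices (10): [1,2], [1,3], [1,4], [1,5], [2,3], [2,4], [2,5], [3,4], [3,5], [4,5]
  2-simplices (10): [1,2,3], [1,2,4], [1,2,5], [1,3,4], [1,3,5], [1,4,5], [2,3,4], [2,3,5], [2,4,5], [3,4,5]
  3-simplices (5): [1,2,3,4], [1,2,3,5], [1,2,4,5], [1,3,4,5], [2,3,4,5]

Hence C_0 ≅ Z^5, C_1 ≅ Z^10, C_2 ≅ Z^10, C_3 ≅ Z^5.

∂_1: C_1 → C_0 is given by ∂[p,q] = [q] − [p].
As a 5×10 matrix over Z this has rank 4, with invariant factors (1,1,1,1).

Boundary ∂_2: C_2 → C_1 maps a triangle to the signed sum of its edges. For instance
  ∂[1,3,5] = [3,5] − [1,5] + [1,3],
  ∂[2,3,5] = [3,5] − [2,5] + [2,3].
As a 10×10 matrix over Z this has rank 6, with invariant factors (1,1,1,1,1,1).

Boundary ∂_3: C_3 → C_2 sends each 3-simplex σ to the alternating sum Σ_i (−1)^i (σ with its i-th vertex removed). For instance
  ∂[2,3,4,5] = [3,4,5] − [2,4,5] + [2,3,5] − [2,3,4],
  ∂[1,3,4,5] = [3,4,5] − [1,4,5] + [1,3,5] − [1,3,4].
As a 10×5 matrix over Z this has rank 4, with invariant factors (1,1,1,1).

Now H_k = ker ∂_k / im ∂_{k+1}, so:

  H_0: rank C_0 − rank ∂_1 = 5 − 4 = 1, and the invariant factors of ∂_1 are all 1, so H_0 = Z.
  H_1: rank ker ∂_1 − rank ∂_2 = (10 − 4) − 6 = 0, and the invariant factors of ∂_2 are all 1, so H_1 = 0.
  H_2: rank ker ∂_2 − rank ∂_3 = (10 − 6) − 4 = 0, and the invariant factors of ∂_3 are all 1, so H_2 = 0.
  H_3: rank ker ∂_3 − rank ∂_4 = (5 − 4) − 0 = 1, and there is no ∂_4, so H_3 = Z.

(K is a triangulation of the 3-sphere S^3.)

Hence the Betti numbers are b_0 = 1, b_1 = 0, b_2 = 0, b_3 = 1.

b_0 = 1, b_1 = 0, b_2 = 0, b_3 = 1.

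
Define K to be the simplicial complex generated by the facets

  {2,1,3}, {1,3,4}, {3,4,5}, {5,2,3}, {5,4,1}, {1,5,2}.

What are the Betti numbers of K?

b_0 = 1, b_1 = 0, b_2 = 1.

We work with the vertex ordering 1 < 2 < 3 < 4 < 5. The simplices of K, each written with vertices in increasing order, are:

  0-simplices (5): [1], [2], [3], [4], [5]
  1-simplices (9): [1,2], [1,3], [1,4], [1,5], [2,3], [2,5], [3,4], [3,5], [4,5]
  2-simplices (6): [1,2,3], [1,2,5], [1,3,4], [1,4,5], [2,3,5], [3,4,5]

Hence C_0 ≅ Z^5, C_1 ≅ Z^9, C_2 ≅ Z^6.

Boundary ∂_1: C_1 → C_0 sends each edge [p,q] (with p < q) to q − p. For instance
  ∂[3,5] = [5] − [3].
The resulting 5×9 matrix has rank 4, and its Smith normal form has invariant factors (1,1,1,1).

∂_2: C_2 → C_1 sends each 2-simplex [p,q,r] to [q,r] − [p,r] + [p,q]. For instance
  ∂[2,3,5] = [3,5] − [2,5] + [2,3],
  ∂[3,4,5] = [4,5] − [3,5] + [3,4].
As a 9×6 matrix over Z this has rank 5, with invariant factors (1,1,1,1,1).

Now H_k = ker ∂_k / im ∂_{k+1}, so:

  H_0: rank C_0 − rank ∂_1 = 5 − 4 = 1, and the invariant factors of ∂_1 are all 1, so H_0 = Z.
  H_1: rank ker ∂_1 − rank ∂_2 = (9 − 4) − 5 = 0, and the invariant factors of ∂_2 are all 1, so H_1 = 0.
  H_2: rank ker ∂_2 − rank ∂_3 = (6 − 5) − 0 = 1, and there is no ∂_3, so H_2 = Z.

As a check, the Euler characteristic is 5 − 9 + 6 = 2, which agrees with 1 − 0 + 1 = 2.
(K is a triangulation of the 2-sphere S^2.)

Hence the Betti numbers are b_0 = 1, b_1 = 0, b_2 = 1.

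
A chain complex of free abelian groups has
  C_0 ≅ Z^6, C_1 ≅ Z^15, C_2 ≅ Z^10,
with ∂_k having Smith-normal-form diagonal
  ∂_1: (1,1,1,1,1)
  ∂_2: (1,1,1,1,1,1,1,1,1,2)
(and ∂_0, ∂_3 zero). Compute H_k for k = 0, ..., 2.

H_0: b_0 = 6 − 0 − 5 = 1; torsion from ∂_1 factors > 1: none. So H_0 ≅ Z.
H_1: b_1 = 15 − 5 − 10 = 0; torsion from ∂_2 factors > 1: [2]. So H_1 ≅ Z_2.
H_2: b_2 = 10 − 10 − 0 = 0; torsion from ∂_3 factors > 1: none. So H_2 ≅ 0.

H_0 ≅ Z,  H_1 ≅ Z_2,  H_2 = 0.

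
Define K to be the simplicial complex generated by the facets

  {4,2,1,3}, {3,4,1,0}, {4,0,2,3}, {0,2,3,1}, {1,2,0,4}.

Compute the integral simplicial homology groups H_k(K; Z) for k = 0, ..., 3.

H_0 ≅ Z,  H_1 = 0,  H_2 = 0,  H_3 ≅ Z.

K has 5 vertices, 10 edges, 10 triangles, 5 3-simplices.
rank ∂_0 = 0, rank ∂_1 = 4 ⇒ b_0 = 5 − 0 − 4 = 1; all invariant factors of ∂_1 are 1 so no torsion. So H_0 = Z.
rank ∂_1 = 4, rank ∂_2 = 6 ⇒ b_1 = 10 − 4 − 6 = 0; all invariant factors of ∂_2 are 1 so no torsion. So H_1 = 0.
rank ∂_2 = 6, rank ∂_3 = 4 ⇒ b_2 = 10 − 6 − 4 = 0; all invariant factors of ∂_3 are 1 so no torsion. So H_2 = 0.
rank ∂_3 = 4, rank ∂_4 = 0 ⇒ b_3 = 5 − 4 − 0 = 1. So H_3 = Z.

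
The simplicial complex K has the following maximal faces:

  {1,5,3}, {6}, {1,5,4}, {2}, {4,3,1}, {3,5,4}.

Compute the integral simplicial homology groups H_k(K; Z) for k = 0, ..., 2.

H_0 = Z^3,  H_1 = 0,  H_2 = Z.

Fix the vertex order 1 < 2 < 3 < 4 < 5 < 6 and write every simplex with vertices in increasing order. Then dim K = 2 and the simplices of K are:

  0-simplices (6): [1], [2], [3], [4], [5], [6]
  1-simplices (6): [1,3], [1,4], [1,5], [3,4], [3,5], [4,5]
  2-simplices (4): [1,3,4], [1,3,5], [1,4,5], [3,4,5]

so the chain groups are C_0 ≅ Z^6, C_1 ≅ Z^6, C_2 ≅ Z^4.

∂_1: C_1 → C_0 is given by ∂[p,q] = [q] − [p]. For instance
  ∂[3,5] = [5] − [3].
As a 6×6 matrix over Z this has rank 3, with invariant factors (1,1,1).

Boundary ∂_2: C_2 → C_1 sends each 2-simplex [p,q,r] to [q,r] − [p,r] + [p,q]. For instance
  ∂[1,3,4] = [3,4] − [1,4] + [1,3],
  ∂[3,4,5] = [4,5] − [3,5] + [3,4].
The resulting 6×4 matrix has rank 3, and its Smith normal form has invariant factors (1,1,1).

From H_k ≅ ker(∂_k) / im(∂_{k+1}) we obtain:

  H_0: rank C_0 − rank ∂_1 = 6 − 3 = 3, and the invariant factors of ∂_1 are all 1, so H_0 = Z^3.
  H_1: rank ker ∂_1 − rank ∂_2 = (6 − 3) − 3 = 0, and the invariant factors of ∂_2 are all 1, so H_1 = 0.
  H_2: rank ker ∂_2 − rank ∂_3 = (4 − 3) − 0 = 1, and there is no ∂_3, so H_2 = Z.

As a check, the Euler characteristic is 6 − 6 + 4 = 4, which agrees with 3 − 0 + 1 = 4.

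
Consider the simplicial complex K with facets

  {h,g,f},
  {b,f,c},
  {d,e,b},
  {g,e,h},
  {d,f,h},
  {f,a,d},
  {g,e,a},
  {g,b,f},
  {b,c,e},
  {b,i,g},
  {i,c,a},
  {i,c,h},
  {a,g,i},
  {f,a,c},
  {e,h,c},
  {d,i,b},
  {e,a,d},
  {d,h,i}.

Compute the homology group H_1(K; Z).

H_1 = Z^2.

Take the total order a < b < c < d < e < f < g < h < i on the vertex set. Then K (dimension 2) consists of the simplices:

  0-simplices (9): a, b, c, d, e, f, g, h, i
  1-simplices (27): ac, ad, ae, af, ag, ai, bc, bd, be, bf, bg, bi, ce, cf, ch, ci, de, df, dh, di, eg, eh, fg, fh, gh, gi, hi
  2-simplices (18): acf, aci, ade, adf, aeg, agi, bce, bcf, bde, bdi, bfg, bgi, ceh, chi, dfh, dhi, egh, fgh

so the chain groups are C_0 ≅ Z^9, C_1 ≅ Z^27, C_2 ≅ Z^18.

Boundary ∂_1: C_1 → C_0 maps an edge to its endpoints' difference, ∂[p,q] = q − p. For instance
  ∂ce = e − c.
The 9×27 boundary matrix has rank 8 and Smith normal form diag(1,1,1,1,1,1,1,1).

Boundary ∂_2: C_2 → C_1 sends each 2-simplex [p,q,r] to [q,r] − [p,r] + [p,q]. For instance
  ∂dfh = fh − dh + df,
  ∂egh = gh − eh + eg.
This gives a 27×18 integer matrix of rank 17; reducing to Smith normal form yields diagonal entries (1,1,1,1,1,1,1,1,1,1,1,1,1,1,1,1,1).

Now H_k = ker ∂_k / im ∂_{k+1}, so:

  H_1: rank ker ∂_1 − rank ∂_2 = (27 − 8) − 17 = 2, and the invariant factors of ∂_2 are all 1, so H_1 ≅ Z^2.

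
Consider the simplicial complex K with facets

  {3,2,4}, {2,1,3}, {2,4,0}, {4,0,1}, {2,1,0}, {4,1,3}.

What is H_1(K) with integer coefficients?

We work with the vertex ordering 0 < 1 < 2 < 3 < 4. The simplices of K, each written with vertices in increasing order, are:

  0-simplices (5): [0], [1], [2], [3], [4]
  1-simplices (9): [0,1], [0,2], [0,4], [1,2], [1,3], [1,4], [2,3], [2,4], [3,4]
  2-simplices (6): [0,1,2], [0,1,4], [0,2,4], [1,2,3], [1,3,4], [2,3,4]

so the chain groups are C_0 ≅ Z^5, C_1 ≅ Z^9, C_2 ≅ Z^6.

Boundary ∂_1: C_1 → C_0 maps an edge to its endpoints' difference, ∂[p,q] = q − p. For instance
  ∂[3,4] = [4] − [3].
This gives a 5×9 integer matrix of rank 4; reducing to Smith normal form yields diagonal entries (1,1,1,1).

∂_2: C_2 → C_1 sends each 2-simplex [p,q,r] to [q,r] − [p,r] + [p,q]. For instance
  ∂[0,2,4] = [2,4] − [0,4] + [0,2],
  ∂[1,3,4] = [3,4] − [1,4] + [1,3].
This gives a 9×6 integer matrix of rank 5; reducing to Smith normal form yields diagonal entries (1,1,1,1,1).

Reading off H_k = ker ∂_k / im ∂_{k+1}:

  H_1: rank ker ∂_1 − rank ∂_2 = (9 − 4) − 5 = 0, and the invariant factors of ∂_2 are all 1, so H_1 = 0.

H_1 = 0.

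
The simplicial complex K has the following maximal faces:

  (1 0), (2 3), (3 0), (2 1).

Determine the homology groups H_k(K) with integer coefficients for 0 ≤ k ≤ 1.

H_0 ≅ Z,  H_1 ≅ Z.

Order the vertices as 0 < 1 < 2 < 3. Listing each simplex with vertices in this order, K has dimension 1 with simplices:

  0-simplices (4): [0], [1], [2], [3]
  1-simplices (4): [0,1], [0,3], [1,2], [2,3]

Hence C_0 ≅ Z^4, C_1 ≅ Z^4.

∂_1: C_1 → C_0 maps an edge to its endpoints' difference, ∂[p,q] = q − p. For instance
  ∂[2,3] = [3] − [2].
This gives a 4×4 integer matrix of rank 3; reducing to Smith normal form yields diagonal entries (1,1,1).

Computing H_k = (kernel of ∂_k) / (image of ∂_{k+1}):

  H_0: rank C_0 − rank ∂_1 = 4 − 3 = 1, and the invariant factors of ∂_1 are all 1, so H_0 ≅ Z.
  H_1: rank ker ∂_1 − rank ∂_2 = (4 − 3) − 0 = 1, and there is no ∂_2, so H_1 ≅ Z.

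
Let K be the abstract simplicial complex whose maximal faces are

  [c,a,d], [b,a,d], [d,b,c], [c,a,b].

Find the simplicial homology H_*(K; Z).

H_0 = Z,  H_1 = 0,  H_2 = Z.

Take the total order a < b < c < d on the vertex set. Then K (dimension 2) consists of the simplices:

  0-simplices (4): a, b, c, d
  1-simplices (6): ab, ac, ad, bc, bd, cd
  2-simplices (4): abc, abd, acd, bcd

so the chain groups are C_0 ≅ Z^4, C_1 ≅ Z^6, C_2 ≅ Z^4.

∂_1: C_1 → C_0 maps an edge to its endpoints' difference, ∂[p,q] = q − p. For instance
  ∂ab = b − a.
The resulting 4×6 matrix has rank 3, and its Smith normal form has invariant factors (1,1,1).

Boundary ∂_2: C_2 → C_1 acts by ∂[p,q,r] = [q,r] − [p,r] + [p,q]. For instance
  ∂abc = bc − ac + ab,
  ∂abd = bd − ad + ab.
As a 6×4 matrix over Z this has rank 3, with invariant factors (1,1,1).

Now H_k = ker ∂_k / im ∂_{k+1}, so:

  H_0: rank C_0 − rank ∂_1 = 4 − 3 = 1, and the invariant factors of ∂_1 are all 1, so H_0 ≅ Z.
  H_1: rank ker ∂_1 − rank ∂_2 = (6 − 3) − 3 = 0, and the invariant factors of ∂_2 are all 1, so H_1 ≅ 0.
  H_2: rank ker ∂_2 − rank ∂_3 = (4 − 3) − 0 = 1, and there is no ∂_3, so H_2 ≅ Z.

As a check, the Euler characteristic is 4 − 6 + 4 = 2, which agrees with 1 − 0 + 1 = 2.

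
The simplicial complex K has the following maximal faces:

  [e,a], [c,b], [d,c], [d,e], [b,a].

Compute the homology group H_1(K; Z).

K has 5 vertices, 5 edges.
rank ∂_1 = 4, rank ∂_2 = 0 ⇒ b_1 = 5 − 4 − 0 = 1. So H_1 ≅ Z.

H_1 ≅ Z.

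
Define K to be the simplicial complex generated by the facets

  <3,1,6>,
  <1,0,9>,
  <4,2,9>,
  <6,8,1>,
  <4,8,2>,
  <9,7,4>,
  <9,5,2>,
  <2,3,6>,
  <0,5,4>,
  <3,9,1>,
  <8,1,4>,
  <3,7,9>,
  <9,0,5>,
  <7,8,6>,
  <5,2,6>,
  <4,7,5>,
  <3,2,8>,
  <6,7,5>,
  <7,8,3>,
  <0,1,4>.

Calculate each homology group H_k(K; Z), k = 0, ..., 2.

Order the vertices as 0 < 1 < 2 < 3 < 4 < 5 < 6 < 7 < 8 < 9. Listing each simplex with vertices in this order, K has dimension 2 with simplices:

  0-simplices (10): [0], [1], [2], [3], [4], [5], [6], [7], [8], [9]
  1-simplices (30): (30 of them)
  2-simplices (20): (20 of them)

Hence C_0 ≅ Z^10, C_1 ≅ Z^30, C_2 ≅ Z^20.

∂_1: C_1 → C_0 sends each edge [p,q] (with p < q) to q − p. For instance
  ∂[4,7] = [7] − [4].
The resulting 10×30 matrix has rank 9, and its Smith normal form has invariant factors (1,1,1,1,1,1,1,1,1).

Boundary ∂_2: C_2 → C_1 acts by ∂[p,q,r] = [q,r] − [p,r] + [p,q]. For instance
  ∂[1,6,8] = [6,8] − [1,8] + [1,6],
  ∂[2,5,9] = [5,9] − [2,9] + [2,5].
As a 30×20 matrix over Z this has rank 20, with invariant factors (1,1,1,1,1,1,1,1,1,1,1,1,1,1,1,1,1,1,1,2).

From H_k ≅ ker(∂_k) / im(∂_{k+1}) we obtain:

  H_0: rank C_0 − rank ∂_1 = 10 − 9 = 1, and the invariant factors of ∂_1 are all 1, so H_0 ≅ Z.
  H_1: rank ker ∂_1 − rank ∂_2 = (30 − 9) − 20 = 1, and ∂_2 has invariant factor 2 > 1, so H_1 ≅ Z ⊕ Z/2Z.
  H_2: rank ker ∂_2 − rank ∂_3 = (20 − 20) − 0 = 0, and there is no ∂_3, so H_2 ≅ 0.

As a check, the Euler characteristic is 10 − 30 + 20 = 0, which agrees with 1 − 1 + 0 = 0.
(K is a triangulation of the Klein bottle.)

H_0 ≅ Z,  H_1 ≅ Z ⊕ Z/2Z,  H_2 = 0.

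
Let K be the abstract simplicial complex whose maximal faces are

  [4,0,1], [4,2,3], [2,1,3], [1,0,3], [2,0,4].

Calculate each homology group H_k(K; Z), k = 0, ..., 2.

We work with the vertex ordering 0 < 1 < 2 < 3 < 4. The simplices of K, each written with vertices in increasing order, are:

  0-simplices (5): [0], [1], [2], [3], [4]
  1-simplices (10): [0,1], [0,2], [0,3], [0,4], [1,2], [1,3], [1,4], [2,3], [2,4], [3,4]
  2-simplices (5): [0,1,3], [0,1,4], [0,2,4], [1,2,3], [2,3,4]

Hence C_0 ≅ Z^5, C_1 ≅ Z^10, C_2 ≅ Z^5.

∂_1: C_1 → C_0 sends each edge [p,q] (with p < q) to q − p.
This gives a 5×10 integer matrix of rank 4; reducing to Smith normal form yields diagonal entries (1,1,1,1).

Boundary ∂_2: C_2 → C_1 acts by ∂[p,q,r] = [q,r] − [p,r] + [p,q]. For instance
  ∂[2,3,4] = [3,4] − [2,4] + [2,3],
  ∂[0,1,4] = [1,4] − [0,4] + [0,1].
The 10×5 boundary matrix has rank 5 and Smith normal form diag(1,1,1,1,1).

Now H_k = ker ∂_k / im ∂_{k+1}, so:

  H_0: rank C_0 − rank ∂_1 = 5 − 4 = 1, and the invariant factors of ∂_1 are all 1, so H_0 = Z.
  H_1: rank ker ∂_1 − rank ∂_2 = (10 − 4) − 5 = 1, and the invariant factors of ∂_2 are all 1, so H_1 = Z.
  H_2: rank ker ∂_2 − rank ∂_3 = (5 − 5) − 0 = 0, and there is no ∂_3, so H_2 = 0.

As a check, the Euler characteristic is 5 − 10 + 5 = 0, which agrees with 1 − 1 + 0 = 0.

H_0 = Z,  H_1 = Z,  H_2 = 0.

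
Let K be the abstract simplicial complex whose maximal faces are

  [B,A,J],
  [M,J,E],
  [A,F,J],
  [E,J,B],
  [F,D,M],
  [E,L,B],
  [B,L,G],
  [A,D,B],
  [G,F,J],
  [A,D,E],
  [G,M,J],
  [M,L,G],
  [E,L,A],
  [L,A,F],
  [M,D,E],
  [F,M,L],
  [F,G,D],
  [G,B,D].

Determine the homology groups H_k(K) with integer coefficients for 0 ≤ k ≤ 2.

We work with the vertex ordering A < B < D < E < F < G < J < L < M. The simplices of K, each written with vertices in increasing order, are:

  0-simplices (9): A, B, D, E, F, G, J, L, M
  1-simplices (27): AB, AD, AE, AF, AJ, AL, BD, BE, BG, BJ, BL, DE, DF, DG, DM, EJ, EL, EM, FG, FJ, FL, FM, GJ, GL, GM, JM, LM
  2-simplices (18): ABD, ABJ, ADE, AEL, AFJ, AFL, BDG, BEJ, BEL, BGL, DEM, DFG, DFM, EJM, FGJ, FLM, GJM, GLM

Hence C_0 ≅ Z^9, C_1 ≅ Z^27, C_2 ≅ Z^18.

∂_1: C_1 → C_0 is given by ∂[p,q] = [q] − [p].
The 9×27 boundary matrix has rank 8 and Smith normal form diag(1,1,1,1,1,1,1,1).

The boundary map ∂_2: C_2 → C_1 maps a triangle to the signed sum of its edges. For instance
  ∂AFL = FL − AL + AF,
  ∂AEL = EL − AL + AE.
The 27×18 boundary matrix has rank 18 and Smith normal form diag(1,1,1,1,1,1,1,1,1,1,1,1,1,1,1,1,1,2).

Reading off H_k = ker ∂_k / im ∂_{k+1}:

  H_0: rank C_0 − rank ∂_1 = 9 − 8 = 1, and the invariant factors of ∂_1 are all 1, so H_0 ≅ Z.
  H_1: rank ker ∂_1 − rank ∂_2 = (27 − 8) − 18 = 1, and ∂_2 has invariant factor 2 > 1, so H_1 ≅ Z ⊕ Z/2Z.
  H_2: rank ker ∂_2 − rank ∂_3 = (18 − 18) − 0 = 0, and there is no ∂_3, so H_2 ≅ 0.

H_0 = Z,  H_1 = Z ⊕ Z/2Z,  H_2 = 0.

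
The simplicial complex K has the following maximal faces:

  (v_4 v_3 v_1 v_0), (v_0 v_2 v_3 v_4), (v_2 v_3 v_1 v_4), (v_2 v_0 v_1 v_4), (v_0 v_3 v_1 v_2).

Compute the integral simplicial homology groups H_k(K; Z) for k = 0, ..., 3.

Order the vertices as v_0 < v_1 < v_2 < v_3 < v_4. Listing each simplex with vertices in this order, K has dimension 3 with simplices:

  0-simplices (5): [v_0], [v_1], [v_2], [v_3], [v_4]
  1-simplices (10): [v_0,v_1], [v_0,v_2], [v_0,v_3], [v_0,v_4], [v_1,v_2], [v_1,v_3], [v_1,v_4], [v_2,v_3], [v_2,v_4], [v_3,v_4]
  2-simplices (10): [v_0,v_1,v_2], [v_0,v_1,v_3], [v_0,v_1,v_4], [v_0,v_2,v_3], [v_0,v_2,v_4], [v_0,v_3,v_4], [v_1,v_2,v_3], [v_1,v_2,v_4], [v_1,v_3,v_4], [v_2,v_3,v_4]
  3-simplices (5): [v_0,v_1,v_2,v_3], [v_0,v_1,v_2,v_4], [v_0,v_1,v_3,v_4], [v_0,v_2,v_3,v_4], [v_1,v_2,v_3,v_4]

so the chain groups are C_0 ≅ Z^5, C_1 ≅ Z^10, C_2 ≅ Z^10, C_3 ≅ Z^5.

The boundary map ∂_1: C_1 → C_0 sends each edge [p,q] (with p < q) to q − p. For instance
  ∂[v_2,v_4] = [v_4] − [v_2].
The 5×10 boundary matrix has rank 4 and Smith normal form diag(1,1,1,1).

The boundary map ∂_2: C_2 → C_1 sends each 2-simplex [p,q,r] to [q,r] − [p,r] + [p,q]. For instance
  ∂[v_1,v_2,v_3] = [v_2,v_3] − [v_1,v_3] + [v_1,v_2],
  ∂[v_0,v_1,v_3] = [v_1,v_3] − [v_0,v_3] + [v_0,v_1].
This gives a 10×10 integer matrix of rank 6; reducing to Smith normal form yields diagonal entries (1,1,1,1,1,1).

The boundary map ∂_3: C_3 → C_2 sends each 3-simplex σ to the alternating sum Σ_i (−1)^i (σ with its i-th vertex removed). For instance
  ∂[v_0,v_1,v_3,v_4] = [v_1,v_3,v_4] − [v_0,v_3,v_4] + [v_0,v_1,v_4] − [v_0,v_1,v_3],
  ∂[v_0,v_2,v_3,v_4] = [v_2,v_3,v_4] − [v_0,v_3,v_4] + [v_0,v_2,v_4] − [v_0,v_2,v_3].
The 10×5 boundary matrix has rank 4 and Smith normal form diag(1,1,1,1).

From H_k ≅ ker(∂_k) / im(∂_{k+1}) we obtain:

  H_0: rank C_0 − rank ∂_1 = 5 − 4 = 1, and the invariant factors of ∂_1 are all 1, so H_0 = Z.
  H_1: rank ker ∂_1 − rank ∂_2 = (10 − 4) − 6 = 0, and the invariant factors of ∂_2 are all 1, so H_1 = 0.
  H_2: rank ker ∂_2 − rank ∂_3 = (10 − 6) − 4 = 0, and the invariant factors of ∂_3 are all 1, so H_2 = 0.
  H_3: rank ker ∂_3 − rank ∂_4 = (5 − 4) − 0 = 1, and there is no ∂_4, so H_3 = Z.

H_0 = Z,  H_1 = 0,  H_2 = 0,  H_3 = Z.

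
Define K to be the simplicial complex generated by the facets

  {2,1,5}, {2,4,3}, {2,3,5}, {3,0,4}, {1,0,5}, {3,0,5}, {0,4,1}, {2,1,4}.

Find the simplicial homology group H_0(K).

H_0 ≅ Z.

K has 6 vertices, 12 edges, 8 triangles.
rank ∂_0 = 0, rank ∂_1 = 5 ⇒ b_0 = 6 − 0 − 5 = 1; all invariant factors of ∂_1 are 1 so no torsion. So H_0 ≅ Z.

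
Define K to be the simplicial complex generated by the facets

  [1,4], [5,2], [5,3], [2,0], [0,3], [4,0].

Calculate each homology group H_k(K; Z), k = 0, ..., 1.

H_0 = Z,  H_1 = Z.

Order the vertices as 0 < 1 < 2 < 3 < 4 < 5. Listing each simplex with vertices in this order, K has dimension 1 with simplices:

  0-simplices (6): [0], [1], [2], [3], [4], [5]
  1-simplices (6): [0,2], [0,3], [0,4], [1,4], [2,5], [3,5]

so the chain groups are C_0 ≅ Z^6, C_1 ≅ Z^6.

The boundary map ∂_1: C_1 → C_0 sends each edge [p,q] (with p < q) to q − p.
The resulting 6×6 matrix has rank 5, and its Smith normal form has invariant factors (1,1,1,1,1).

Reading off H_k = ker ∂_k / im ∂_{k+1}:

  H_0: rank C_0 − rank ∂_1 = 6 − 5 = 1, and the invariant factors of ∂_1 are all 1, so H_0 = Z.
  H_1: rank ker ∂_1 − rank ∂_2 = (6 − 5) − 0 = 1, and there is no ∂_2, so H_1 = Z.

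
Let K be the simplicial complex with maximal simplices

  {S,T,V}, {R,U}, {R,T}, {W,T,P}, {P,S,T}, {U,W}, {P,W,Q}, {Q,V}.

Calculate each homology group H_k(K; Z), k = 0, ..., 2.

H_0 ≅ Z,  H_1 ≅ Z^2,  H_2 = 0.

Order the vertices as P < Q < R < S < T < U < V < W. Listing each simplex with vertices in this order, K has dimension 2 with simplices:

  0-simplices (8): P, Q, R, S, T, U, V, W
  1-simplices (13): PQ, PS, PT, PW, QV, QW, RT, RU, ST, SV, TV, TW, UW
  2-simplices (4): PQW, PST, PTW, STV

giving chain groups C_0 ≅ Z^8, C_1 ≅ Z^13, C_2 ≅ Z^4.

Boundary ∂_1: C_1 → C_0 maps an edge to its endpoints' difference, ∂[p,q] = q − p. For instance
  ∂QV = V − Q.
The 8×13 boundary matrix has rank 7 and Smith normal form diag(1,1,1,1,1,1,1).

Boundary ∂_2: C_2 → C_1 sends each 2-simplex [p,q,r] to [q,r] − [p,r] + [p,q]. For instance
  ∂PTW = TW − PW + PT,
  ∂PQW = QW − PW + PQ.
The 13×4 boundary matrix has rank 4 and Smith normal form diag(1,1,1,1).

Computing H_k = (kernel of ∂_k) / (image of ∂_{k+1}):

  H_0: rank C_0 − rank ∂_1 = 8 − 7 = 1, and the invariant factors of ∂_1 are all 1, so H_0 = Z.
  H_1: rank ker ∂_1 − rank ∂_2 = (13 − 7) − 4 = 2, and the invariant factors of ∂_2 are all 1, so H_1 = Z^2.
  H_2: rank ker ∂_2 − rank ∂_3 = (4 − 4) − 0 = 0, and there is no ∂_3, so H_2 = 0.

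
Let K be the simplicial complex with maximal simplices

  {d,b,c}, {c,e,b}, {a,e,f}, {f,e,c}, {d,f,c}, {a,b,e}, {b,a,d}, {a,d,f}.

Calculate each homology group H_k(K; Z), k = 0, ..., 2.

H_0 ≅ Z,  H_1 = 0,  H_2 ≅ Z.

K has 6 vertices, 12 edges, 8 triangles.
rank ∂_0 = 0, rank ∂_1 = 5 ⇒ b_0 = 6 − 0 − 5 = 1; all invariant factors of ∂_1 are 1 so no torsion. So H_0 ≅ Z.
rank ∂_1 = 5, rank ∂_2 = 7 ⇒ b_1 = 12 − 5 − 7 = 0; all invariant factors of ∂_2 are 1 so no torsion. So H_1 ≅ 0.
rank ∂_2 = 7, rank ∂_3 = 0 ⇒ b_2 = 8 − 7 − 0 = 1. So H_2 ≅ Z.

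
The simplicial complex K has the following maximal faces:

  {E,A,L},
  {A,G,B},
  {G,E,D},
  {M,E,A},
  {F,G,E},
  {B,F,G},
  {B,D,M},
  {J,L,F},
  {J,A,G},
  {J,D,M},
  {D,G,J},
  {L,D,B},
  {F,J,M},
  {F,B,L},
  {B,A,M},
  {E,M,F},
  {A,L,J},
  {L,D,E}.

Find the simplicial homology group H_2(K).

Fix the vertex order A < B < D < E < F < G < J < L < M and write every simplex with vertices in increasing order. Then dim K = 2 and the simplices of K are:

  0-simplices (9): A, B, D, E, F, G, J, L, M
  1-simplices (27): AB, AE, AG, AJ, AL, AM, BD, BF, BG, BL, BM, DE, DG, DJ, DL, DM, EF, EG, EL, EM, FG, FJ, FL, FM, GJ, JL, JM
  2-simplices (18): ABG, ABM, AEL, AEM, AGJ, AJL, BDL, BDM, BFG, BFL, DEG, DEL, DGJ, DJM, EFG, EFM, FJL, FJM

giving chain groups C_0 ≅ Z^9, C_1 ≅ Z^27, C_2 ≅ Z^18.

∂_1: C_1 → C_0 maps an edge to its endpoints' difference, ∂[p,q] = q − p. For instance
  ∂FM = M − F.
This gives a 9×27 integer matrix of rank 8; reducing to Smith normal form yields diagonal entries (1,1,1,1,1,1,1,1).

∂_2: C_2 → C_1 acts by ∂[p,q,r] = [q,r] − [p,r] + [p,q]. For instance
  ∂EFG = FG − EG + EF,
  ∂DJM = JM − DM + DJ.
As a 27×18 matrix over Z this has rank 17, with invariant factors (1,1,1,1,1,1,1,1,1,1,1,1,1,1,1,1,1).

From H_k ≅ ker(∂_k) / im(∂_{k+1}) we obtain:

  H_2: rank ker ∂_2 − rank ∂_3 = (18 − 17) − 0 = 1, and there is no ∂_3, so H_2 ≅ Z.

H_2 = Z.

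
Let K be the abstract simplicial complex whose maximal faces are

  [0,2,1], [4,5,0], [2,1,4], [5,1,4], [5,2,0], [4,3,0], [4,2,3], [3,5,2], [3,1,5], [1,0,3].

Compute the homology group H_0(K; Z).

H_0 ≅ Z.

We work with the vertex ordering 0 < 1 < 2 < 3 < 4 < 5. The simplices of K, each written with vertices in increasing order, are:

  0-simplices (6): [0], [1], [2], [3], [4], [5]
  1-simplices (15): [0,1], [0,2], [0,3], [0,4], [0,5], [1,2], [1,3], [1,4], [1,5], [2,3], [2,4], [2,5], [3,4], [3,5], [4,5]
  2-simplices (10): [0,1,2], [0,1,3], [0,2,5], [0,3,4], [0,4,5], [1,2,4], [1,3,5], [1,4,5], [2,3,4], [2,3,5]

giving chain groups C_0 ≅ Z^6, C_1 ≅ Z^15, C_2 ≅ Z^10.

Boundary ∂_1: C_1 → C_0 maps an edge to its endpoints' difference, ∂[p,q] = q − p. For instance
  ∂[0,1] = [1] − [0].
The resulting 6×15 matrix has rank 5, and its Smith normal form has invariant factors (1,1,1,1,1).

The boundary map ∂_2: C_2 → C_1 acts by ∂[p,q,r] = [q,r] − [p,r] + [p,q]. For instance
  ∂[0,1,3] = [1,3] − [0,3] + [0,1],
  ∂[0,3,4] = [3,4] − [0,4] + [0,3].
The 15×10 boundary matrix has rank 10 and Smith normal form diag(1,1,1,1,1,1,1,1,1,2).

Reading off H_k = ker ∂_k / im ∂_{k+1}:

  H_0: rank C_0 − rank ∂_1 = 6 − 5 = 1, and the invariant factors of ∂_1 are all 1, so H_0 ≅ Z.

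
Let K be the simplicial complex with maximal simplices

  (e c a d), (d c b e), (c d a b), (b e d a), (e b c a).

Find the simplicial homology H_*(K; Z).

H_0 ≅ Z,  H_1 = 0,  H_2 = 0,  H_3 ≅ Z.

Order the vertices as a < b < c < d < e. Listing each simplex with vertices in this order, K has dimension 3 with simplices:

  0-simplices (5): a, b, c, d, e
  1-simplices (10): ab, ac, ad, ae, bc, bd, be, cd, ce, de
  2-simplices (10): abc, abd, abe, acd, ace, ade, bcd, bce, bde, cde
  3-simplices (5): abcd, abce, abde, acde, bcde

so the chain groups are C_0 ≅ Z^5, C_1 ≅ Z^10, C_2 ≅ Z^10, C_3 ≅ Z^5.

Boundary ∂_1: C_1 → C_0 is given by ∂[p,q] = [q] − [p]. For instance
  ∂ab = b − a.
This gives a 5×10 integer matrix of rank 4; reducing to Smith normal form yields diagonal entries (1,1,1,1).

The boundary map ∂_2: C_2 → C_1 maps a triangle to the signed sum of its edges. For instance
  ∂abc = bc − ac + ab,
  ∂ade = de − ae + ad.
The resulting 10×10 matrix has rank 6, and its Smith normal form has invariant factors (1,1,1,1,1,1).

The boundary map ∂_3: C_3 → C_2 sends each 3-simplex σ to the alternating sum Σ_i (−1)^i (σ with its i-th vertex removed). For instance
  ∂acde = cde − ade + ace − acd,
  ∂abde = bde − ade + abe − abd.
The 10×5 boundary matrix has rank 4 and Smith normal form diag(1,1,1,1).

From H_k ≅ ker(∂_k) / im(∂_{k+1}) we obtain:

  H_0: rank C_0 − rank ∂_1 = 5 − 4 = 1, and the invariant factors of ∂_1 are all 1, so H_0 = Z.
  H_1: rank ker ∂_1 − rank ∂_2 = (10 − 4) − 6 = 0, and the invariant factors of ∂_2 are all 1, so H_1 = 0.
  H_2: rank ker ∂_2 − rank ∂_3 = (10 − 6) − 4 = 0, and the invariant factors of ∂_3 are all 1, so H_2 = 0.
  H_3: rank ker ∂_3 − rank ∂_4 = (5 − 4) − 0 = 1, and there is no ∂_4, so H_3 = Z.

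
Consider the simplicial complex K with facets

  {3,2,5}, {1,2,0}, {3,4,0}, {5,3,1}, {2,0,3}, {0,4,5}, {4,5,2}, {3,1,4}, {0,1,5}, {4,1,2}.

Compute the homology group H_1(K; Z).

H_1 = Z/2.

Order the vertices as 0 < 1 < 2 < 3 < 4 < 5. Listing each simplex with vertices in this order, K has dimension 2 with simplices:

  0-simplices (6): [0], [1], [2], [3], [4], [5]
  1-simplices (15): [0,1], [0,2], [0,3], [0,4], [0,5], [1,2], [1,3], [1,4], [1,5], [2,3], [2,4], [2,5], [3,4], [3,5], [4,5]
  2-simplices (10): [0,1,2], [0,1,5], [0,2,3], [0,3,4], [0,4,5], [1,2,4], [1,3,4], [1,3,5], [2,3,5], [2,4,5]

so the chain groups are C_0 ≅ Z^6, C_1 ≅ Z^15, C_2 ≅ Z^10.

The boundary map ∂_1: C_1 → C_0 maps an edge to its endpoints' difference, ∂[p,q] = q − p.
The 6×15 boundary matrix has rank 5 and Smith normal form diag(1,1,1,1,1).

The boundary map ∂_2: C_2 → C_1 acts by ∂[p,q,r] = [q,r] − [p,r] + [p,q]. For instance
  ∂[1,3,4] = [3,4] − [1,4] + [1,3],
  ∂[2,4,5] = [4,5] − [2,5] + [2,4].
The 15×10 boundary matrix has rank 10 and Smith normal form diag(1,1,1,1,1,1,1,1,1,2).

Now H_k = ker ∂_k / im ∂_{k+1}, so:

  H_1: rank ker ∂_1 − rank ∂_2 = (15 − 5) − 10 = 0, and ∂_2 has invariant factor 2 > 1, so H_1 = Z/2.

(K is a triangulation of the real projective plane RP^2.)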